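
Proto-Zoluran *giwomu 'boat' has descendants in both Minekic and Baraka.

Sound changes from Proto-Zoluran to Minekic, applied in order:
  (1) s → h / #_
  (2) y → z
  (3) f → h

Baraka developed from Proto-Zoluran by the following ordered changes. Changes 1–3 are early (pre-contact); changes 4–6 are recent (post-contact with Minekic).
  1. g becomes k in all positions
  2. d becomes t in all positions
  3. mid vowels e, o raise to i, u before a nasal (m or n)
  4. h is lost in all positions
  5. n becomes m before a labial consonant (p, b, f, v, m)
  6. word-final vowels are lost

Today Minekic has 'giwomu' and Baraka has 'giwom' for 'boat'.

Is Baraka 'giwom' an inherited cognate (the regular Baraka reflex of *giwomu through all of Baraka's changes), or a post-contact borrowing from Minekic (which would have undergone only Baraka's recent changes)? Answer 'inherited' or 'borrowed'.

If inherited, *giwomu would pass through all of Baraka's changes:
Baraka: *giwomu
  giwomu → kiwomu   [unconditioned shift]
  kiwomu (rule 2 does not apply)
  kiwomu → kiwumu   [pre-nasal raising]
  kiwumu (rule 4 does not apply)
  kiwumu (rule 5 does not apply)
  kiwumu → kiwum   [apocope]
  giving Baraka kiwum.
If borrowed from Minekic 'giwomu' after the early changes, it would undergo only the recent ones:
  rule 4 (h-loss): no change (giwomu)
  rule 5 (nasal place assimilation): no change (giwomu)
  rule 6 (apocope): giwomu → giwom
  ⇒ as a loan: giwom
Baraka 'giwom' matches the loan outcome 'giwom', not the inherited 'kiwum' — it skipped the early Baraka changes, so it was borrowed from Minekic.

borrowed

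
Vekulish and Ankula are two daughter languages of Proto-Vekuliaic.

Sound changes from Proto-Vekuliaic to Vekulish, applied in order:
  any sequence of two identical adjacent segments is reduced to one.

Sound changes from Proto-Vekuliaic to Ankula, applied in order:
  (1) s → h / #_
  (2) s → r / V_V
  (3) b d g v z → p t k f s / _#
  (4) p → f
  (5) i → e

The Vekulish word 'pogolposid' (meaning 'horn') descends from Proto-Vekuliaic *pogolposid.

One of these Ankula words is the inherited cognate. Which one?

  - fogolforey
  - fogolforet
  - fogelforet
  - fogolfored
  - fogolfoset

fogolforet

Ankula: *pogolposid
  pogolposid (rule 1 does not apply)
  pogolposid → pogolporid   [rhotacism]
  pogolporid → pogolporit   [final devoicing]
  pogolporit → fogolforit   [unconditioned shift]
  fogolforit → fogolforet   [vowel merger]
  giving Ankula fogolforet.
Among the options, 'fogolforet' alone shows every Ankula change applied in order.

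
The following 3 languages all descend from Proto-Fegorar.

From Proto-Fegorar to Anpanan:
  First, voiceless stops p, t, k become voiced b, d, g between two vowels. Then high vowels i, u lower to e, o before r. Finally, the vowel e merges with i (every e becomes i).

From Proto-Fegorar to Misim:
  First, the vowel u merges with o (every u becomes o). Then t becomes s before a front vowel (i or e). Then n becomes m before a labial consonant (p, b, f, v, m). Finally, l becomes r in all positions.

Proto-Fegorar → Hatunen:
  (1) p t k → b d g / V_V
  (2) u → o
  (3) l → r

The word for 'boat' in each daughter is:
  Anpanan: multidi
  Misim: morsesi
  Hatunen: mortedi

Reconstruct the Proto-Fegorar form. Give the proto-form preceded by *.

Position 3: Anpanan has l, Misim has r, Hatunen has r. Anpanan preserves l here (none of its changes turn any other segment into l), so the proto-segment is *l.
Position 6: Anpanan has d, Misim has s, Hatunen has d. Taking the neighbouring segments as reconstructed: Anpanan d could go back to *t or *d; Misim s could go back to *t or *s; Hatunen d could go back to *t or *d — the one source consistent with every daughter is *t.
Position 5: Anpanan has i, Misim has e, Hatunen has e. Misim preserves e here (none of its changes turn any other segment into e), so the proto-segment is *e.
Verify the candidate proto-form against each daughter:
Anpanan: start from *multeti.
  rule 1 (intervocalic voicing): multeti → multedi
  rule 2: no change — multedi
  rule 3 (vowel merger): multedi → multidi
  ⇒ Anpanan multidi
Misim: *multeti
  multeti → molteti   [vowel merger]
  molteti → molsesi   [palatalisation]
  molsesi (rule 3 does not apply)
  molsesi → morsesi   [unconditioned shift]
  giving Misim morsesi.
Hatunen: *multeti > multedi > moltedi > mortedi  (by intervocalic voicing, vowel merger, unconditioned shift)
Only *multeti yields all of Anpanan multidi, Misim morsesi, Hatunen mortedi.

*multeti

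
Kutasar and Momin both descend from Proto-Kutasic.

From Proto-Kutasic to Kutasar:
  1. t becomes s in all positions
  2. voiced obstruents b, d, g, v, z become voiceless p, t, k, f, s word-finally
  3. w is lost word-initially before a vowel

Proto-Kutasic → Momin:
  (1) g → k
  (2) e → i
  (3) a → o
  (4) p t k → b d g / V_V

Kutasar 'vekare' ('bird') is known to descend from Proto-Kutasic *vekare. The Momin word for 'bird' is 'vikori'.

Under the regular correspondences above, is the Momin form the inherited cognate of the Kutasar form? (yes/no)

no

Derive the expected Momin reflex of *vekare:
Momin: start from *vekare.
  rule 1: no change — vekare
  rule 2 (vowel merger): vekare → vikari
  rule 3 (vowel merger): vikari → vikori
  rule 4 (intervocalic voicing): vikori → vigori
  ⇒ Momin vigori
The regular Momin reflex would be 'vigori', but the attested form is 'vikori'. The correspondence is irregular, so they are not cognates (the Momin form has a different source).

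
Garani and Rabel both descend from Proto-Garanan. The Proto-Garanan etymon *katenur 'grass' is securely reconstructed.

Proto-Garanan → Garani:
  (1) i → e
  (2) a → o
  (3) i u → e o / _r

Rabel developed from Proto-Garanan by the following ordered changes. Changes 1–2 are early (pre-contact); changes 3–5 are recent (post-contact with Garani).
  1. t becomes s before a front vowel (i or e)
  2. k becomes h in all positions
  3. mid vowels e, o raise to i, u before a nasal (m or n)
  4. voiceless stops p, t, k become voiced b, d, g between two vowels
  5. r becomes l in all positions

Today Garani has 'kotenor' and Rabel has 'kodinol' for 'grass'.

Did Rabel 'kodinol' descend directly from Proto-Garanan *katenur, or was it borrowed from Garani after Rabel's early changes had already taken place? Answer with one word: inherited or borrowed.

If inherited, *katenur would pass through all of Rabel's changes:
Rabel: *katenur
  katenur → kasenur   [palatalisation]
  kasenur → hasenur   [unconditioned shift]
  hasenur → hasinur   [pre-nasal raising]
  hasinur (rule 4 does not apply)
  hasinur → hasinul   [unconditioned shift]
  giving Rabel hasinul.
If borrowed from Garani 'kotenor' after the early changes, it would undergo only the recent ones:
  rule 3 (pre-nasal raising): kotenor → kotinor
  rule 4 (intervocalic voicing): kotinor → kodinor
  rule 5 (unconditioned shift): kodinor → kodinol
  ⇒ as a loan: kodinol
Rabel 'kodinol' matches the loan outcome 'kodinol', not the inherited 'hasinul' — it skipped the early Rabel changes, so it was borrowed from Garani.

borrowed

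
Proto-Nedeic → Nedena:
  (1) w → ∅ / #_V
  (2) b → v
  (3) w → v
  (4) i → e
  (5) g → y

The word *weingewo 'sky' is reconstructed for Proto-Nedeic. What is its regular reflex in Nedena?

Nedena: *weingewo
  weingewo → eingewo   [glide loss]
  eingewo (rule 2 does not apply)
  eingewo → eingevo   [unconditioned shift]
  eingevo → eengevo   [vowel merger]
  eengevo → eenyevo   [unconditioned shift]
  giving Nedena eenyevo.

eenyevo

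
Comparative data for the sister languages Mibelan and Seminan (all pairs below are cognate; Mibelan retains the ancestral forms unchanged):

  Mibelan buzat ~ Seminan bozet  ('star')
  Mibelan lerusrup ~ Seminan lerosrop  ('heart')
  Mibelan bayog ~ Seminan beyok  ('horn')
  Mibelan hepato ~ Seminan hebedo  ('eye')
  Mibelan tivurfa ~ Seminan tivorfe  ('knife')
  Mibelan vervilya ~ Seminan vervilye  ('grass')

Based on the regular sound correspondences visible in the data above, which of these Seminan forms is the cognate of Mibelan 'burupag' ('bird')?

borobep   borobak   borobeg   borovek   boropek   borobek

tivurfa ~ tivorfe — Mibelan u corresponds to Seminan o after a consonant, before r.
lerusrup ~ lerosrop — Mibelan u corresponds to Seminan o after a consonant, before a labial obstruent.
hepato ~ hebedo — Mibelan p corresponds to Seminan b between vowels (before a back vowel).
buzat ~ bozet, bayog ~ beyok — Mibelan a corresponds to Seminan e after a consonant, before a consonant other than r, m, n, p, b, f, v.
bayog ~ beyok — Mibelan g corresponds to Seminan k word-finally.
Applying these to Mibelan 'burupag':
  burupag → borupag   (u→o after a consonant, before r)
  borupag → boropag   (u→o after a consonant, before a labial obstruent)
  boropag → borobag   (p→b between vowels (before a back vowel))
  borobag → borobeg   (a→e after a consonant, before a consonant other than r, m, n, p, b, f, v)
  borobeg → borobek   (g→k word-finally)
So the Seminan cognate is 'borobek'.

borobek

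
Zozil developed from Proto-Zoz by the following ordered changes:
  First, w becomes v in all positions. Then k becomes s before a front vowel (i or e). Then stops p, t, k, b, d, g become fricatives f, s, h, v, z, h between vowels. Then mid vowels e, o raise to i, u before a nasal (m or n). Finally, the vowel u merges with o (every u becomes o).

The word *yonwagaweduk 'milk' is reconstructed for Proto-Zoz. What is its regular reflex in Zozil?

yonvahavezok

Zozil: *yonwagaweduk > yonvagaveduk > yonvahavezuk > yunvahavezuk > yonvahavezok  (by unconditioned shift, intervocalic lenition, pre-nasal raising, vowel merger)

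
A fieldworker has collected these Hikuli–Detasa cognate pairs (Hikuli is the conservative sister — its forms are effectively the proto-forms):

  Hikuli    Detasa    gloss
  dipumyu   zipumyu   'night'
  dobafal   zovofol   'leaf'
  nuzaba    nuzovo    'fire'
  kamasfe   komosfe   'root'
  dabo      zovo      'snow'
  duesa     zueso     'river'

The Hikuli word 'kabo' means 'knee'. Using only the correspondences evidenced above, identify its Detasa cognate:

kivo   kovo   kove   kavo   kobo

kovo

nuzaba ~ nuzovo, dabo ~ zovo — Hikuli a corresponds to Detasa o after a consonant, before a labial obstruent.
dabo ~ zovo — Hikuli b corresponds to Detasa v between vowels (before a back vowel).
Applying these to Hikuli 'kabo':
  kabo → kobo   (a→o after a consonant, before a labial obstruent)
  kobo → kovo   (b→v between vowels (before a back vowel))
So the Detasa cognate is 'kovo'.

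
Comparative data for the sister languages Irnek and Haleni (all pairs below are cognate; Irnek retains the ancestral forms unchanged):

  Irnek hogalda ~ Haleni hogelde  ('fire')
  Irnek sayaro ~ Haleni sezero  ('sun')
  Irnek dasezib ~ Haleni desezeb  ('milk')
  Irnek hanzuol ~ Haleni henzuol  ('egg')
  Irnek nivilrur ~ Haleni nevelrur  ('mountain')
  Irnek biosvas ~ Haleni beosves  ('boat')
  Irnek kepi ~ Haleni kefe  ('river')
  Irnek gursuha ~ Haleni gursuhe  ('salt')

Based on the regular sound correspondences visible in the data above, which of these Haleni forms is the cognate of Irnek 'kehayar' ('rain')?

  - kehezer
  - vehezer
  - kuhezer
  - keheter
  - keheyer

kehezer

hogalda ~ hogelde, sayaro ~ sezero — Irnek a corresponds to Haleni e after a consonant, before a consonant other than r, m, n, p, b, f, v.
sayaro ~ sezero — Irnek y corresponds to Haleni z between vowels (before a back vowel).
sayaro ~ sezero — Irnek a corresponds to Haleni e after a consonant, before r.
Applying these to Irnek 'kehayar':
  kehayar → keheyar   (a→e after a consonant, before a consonant other than r, m, n, p, b, f, v)
  keheyar → kehezar   (y→z between vowels (before a back vowel))
  kehezar → kehezer   (a→e after a consonant, before r)
So the Haleni cognate is 'kehezer'.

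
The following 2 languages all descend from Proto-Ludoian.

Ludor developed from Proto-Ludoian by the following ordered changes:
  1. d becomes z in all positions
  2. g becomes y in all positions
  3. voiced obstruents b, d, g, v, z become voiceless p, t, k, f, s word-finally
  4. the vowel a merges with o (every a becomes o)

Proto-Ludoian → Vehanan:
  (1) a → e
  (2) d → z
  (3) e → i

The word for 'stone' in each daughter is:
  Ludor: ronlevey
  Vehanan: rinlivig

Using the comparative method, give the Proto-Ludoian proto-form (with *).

*ranleveg

Position 7: Ludor has e, Vehanan has i. Ludor preserves e here (none of its changes turn any other segment into e), so the proto-segment is *e.
Position 2: Ludor has o, Vehanan has i. Taking the neighbouring segments as reconstructed: Ludor o could go back to *a or *o; Vehanan i could go back to *a or *e or *i — the one source consistent with every daughter is *a.
Verify the candidate proto-form against each daughter:
Ludor: *ranleveg > ranlevey > ronlevey  (by unconditioned shift, vowel merger)
Vehanan: start from *ranleveg.
  rule 1 (vowel merger): ranleveg → renleveg
  rule 2: no change — renleveg
  rule 3 (vowel merger): renleveg → rinlivig
  ⇒ Vehanan rinlivig
No other proto-form is consistent with every reflex, so the reconstruction is *ranleveg.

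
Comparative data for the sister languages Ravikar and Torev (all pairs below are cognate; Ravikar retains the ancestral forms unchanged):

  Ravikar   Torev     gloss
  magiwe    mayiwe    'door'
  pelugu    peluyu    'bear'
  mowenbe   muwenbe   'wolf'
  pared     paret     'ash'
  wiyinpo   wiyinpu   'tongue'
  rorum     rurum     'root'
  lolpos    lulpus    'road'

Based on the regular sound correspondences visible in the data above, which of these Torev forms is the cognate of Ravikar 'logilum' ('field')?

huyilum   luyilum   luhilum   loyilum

luyilum

mowenbe ~ muwenbe, lolpos ~ lulpus — Ravikar o corresponds to Torev u after a consonant, before a consonant other than r, m, n, p, b, f, v.
magiwe ~ mayiwe — Ravikar g corresponds to Torev y between vowels (before a front vowel).
Applying these to Ravikar 'logilum':
  logilum → lugilum   (o→u after a consonant, before a consonant other than r, m, n, p, b, f, v)
  lugilum → luyilum   (g→y between vowels (before a front vowel))
So the Torev cognate is 'luyilum'.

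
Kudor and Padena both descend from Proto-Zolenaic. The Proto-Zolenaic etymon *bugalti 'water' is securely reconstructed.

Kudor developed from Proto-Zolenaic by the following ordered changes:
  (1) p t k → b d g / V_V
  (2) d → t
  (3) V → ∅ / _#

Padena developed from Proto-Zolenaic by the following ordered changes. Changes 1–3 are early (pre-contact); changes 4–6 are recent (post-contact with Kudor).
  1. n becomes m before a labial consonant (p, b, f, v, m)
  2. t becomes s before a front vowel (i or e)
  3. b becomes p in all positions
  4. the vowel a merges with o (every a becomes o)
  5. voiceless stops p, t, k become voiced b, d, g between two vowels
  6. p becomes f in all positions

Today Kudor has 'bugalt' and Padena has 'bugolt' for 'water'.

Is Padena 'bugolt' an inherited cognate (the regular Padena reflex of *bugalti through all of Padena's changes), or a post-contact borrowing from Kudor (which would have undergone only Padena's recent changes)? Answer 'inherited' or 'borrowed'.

borrowed

If inherited, *bugalti would pass through all of Padena's changes:
Padena: start from *bugalti.
  rule 1: no change — bugalti
  rule 2 (palatalisation): bugalti → bugalsi
  rule 3 (unconditioned shift): bugalsi → pugalsi
  rule 4 (vowel merger): pugalsi → pugolsi
  rule 5: no change — pugolsi
  rule 6 (unconditioned shift): pugolsi → fugolsi
  ⇒ Padena fugolsi
If borrowed from Kudor 'bugalt' after the early changes, it would undergo only the recent ones:
  rule 4 (vowel merger): bugalt → bugolt
  rule 5 (intervocalic voicing): no change (bugolt)
  rule 6 (unconditioned shift): no change (bugolt)
  ⇒ as a loan: bugolt
Padena 'bugolt' matches the loan outcome 'bugolt', not the inherited 'fugolsi' — it skipped the early Padena changes, so it was borrowed from Kudor.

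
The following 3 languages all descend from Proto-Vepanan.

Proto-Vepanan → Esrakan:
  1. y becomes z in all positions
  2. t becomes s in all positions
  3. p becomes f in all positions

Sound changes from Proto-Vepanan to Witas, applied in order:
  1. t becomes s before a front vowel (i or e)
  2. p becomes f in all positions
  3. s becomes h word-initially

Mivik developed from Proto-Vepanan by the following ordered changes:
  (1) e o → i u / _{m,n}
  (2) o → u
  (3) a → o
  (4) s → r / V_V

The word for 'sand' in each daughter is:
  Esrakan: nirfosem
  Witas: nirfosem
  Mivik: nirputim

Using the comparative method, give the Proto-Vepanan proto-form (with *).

*nirpotem

Position 5: Esrakan has o, Witas has o, Mivik has u. Esrakan preserves o here (none of its changes turn any other segment into o), so the proto-segment is *o.
Position 4: Esrakan has f, Witas has f, Mivik has p. Mivik preserves p here (none of its changes turn any other segment into p), so the proto-segment is *p.
This points to *nirpotem. Verify forward in each daughter:
Esrakan: *nirpotem
  nirpotem (rule 1 does not apply)
  nirpotem → nirposem   [unconditioned shift]
  nirposem → nirfosem   [unconditioned shift]
  giving Esrakan nirfosem.
Witas: start from *nirpotem.
  rule 1 (palatalisation): nirpotem → nirposem
  rule 2 (unconditioned shift): nirposem → nirfosem
  rule 3: no change — nirfosem
  ⇒ Witas nirfosem
Mivik: *nirpotem
  nirpotem → nirpotim   [pre-nasal raising]
  nirpotim → nirputim   [vowel merger]
  nirputim (rule 3 does not apply)
  nirputim (rule 4 does not apply)
  giving Mivik nirputim.
No other proto-form is consistent with every reflex, so the reconstruction is *nirpotem.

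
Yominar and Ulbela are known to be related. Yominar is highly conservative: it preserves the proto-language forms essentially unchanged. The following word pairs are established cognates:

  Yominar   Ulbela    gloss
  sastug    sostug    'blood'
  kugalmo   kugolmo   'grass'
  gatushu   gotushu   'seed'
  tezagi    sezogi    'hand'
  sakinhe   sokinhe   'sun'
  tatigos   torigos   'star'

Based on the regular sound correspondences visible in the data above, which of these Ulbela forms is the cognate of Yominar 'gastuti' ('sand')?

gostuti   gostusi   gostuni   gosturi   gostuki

gosturi

sastug ~ sostug, kugalmo ~ kugolmo — Yominar a corresponds to Ulbela o after a consonant, before a consonant other than r, m, n, p, b, f, v.
tatigos ~ torigos — Yominar t corresponds to Ulbela r between vowels (before a front vowel).
Applying these to Yominar 'gastuti':
  gastuti → gostuti   (a→o after a consonant, before a consonant other than r, m, n, p, b, f, v)
  gostuti → gosturi   (t→r between vowels (before a front vowel))
So the Ulbela cognate is 'gosturi'.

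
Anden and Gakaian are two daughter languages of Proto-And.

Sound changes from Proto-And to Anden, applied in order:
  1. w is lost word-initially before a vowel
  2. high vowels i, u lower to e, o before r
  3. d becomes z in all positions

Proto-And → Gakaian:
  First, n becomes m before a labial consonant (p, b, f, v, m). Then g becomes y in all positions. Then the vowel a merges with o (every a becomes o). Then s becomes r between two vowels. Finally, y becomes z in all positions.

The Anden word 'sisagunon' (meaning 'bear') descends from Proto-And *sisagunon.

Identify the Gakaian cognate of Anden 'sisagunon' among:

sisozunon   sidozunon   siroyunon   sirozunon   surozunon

Gakaian: start from *sisagunon.
  rule 1: no change — sisagunon
  rule 2 (unconditioned shift): sisagunon → sisayunon
  rule 3 (vowel merger): sisayunon → sisoyunon
  rule 4 (rhotacism): sisoyunon → siroyunon
  rule 5 (unconditioned shift): siroyunon → sirozunon
  ⇒ Gakaian sirozunon
Among the options, 'sirozunon' alone shows every Gakaian change applied in order.

sirozunon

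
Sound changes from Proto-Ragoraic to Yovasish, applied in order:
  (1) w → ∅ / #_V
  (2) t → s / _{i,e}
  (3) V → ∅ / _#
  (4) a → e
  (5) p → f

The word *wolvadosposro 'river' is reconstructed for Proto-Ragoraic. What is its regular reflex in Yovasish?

Yovasish: start from *wolvadosposro.
  rule 1 (glide loss): wolvadosposro → olvadosposro
  rule 2: no change — olvadosposro
  rule 3 (apocope): olvadosposro → olvadosposr
  rule 4 (vowel merger): olvadosposr → olvedosposr
  rule 5 (unconditioned shift): olvedosposr → olvedosfosr
  ⇒ Yovasish olvedosfosr

olvedosfosr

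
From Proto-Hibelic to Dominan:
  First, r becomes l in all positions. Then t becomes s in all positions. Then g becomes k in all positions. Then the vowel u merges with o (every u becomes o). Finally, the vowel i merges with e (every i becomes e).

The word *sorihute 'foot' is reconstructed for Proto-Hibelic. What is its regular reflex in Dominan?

solehose

Dominan: start from *sorihute.
  rule 1 (unconditioned shift): sorihute → solihute
  rule 2 (unconditioned shift): solihute → solihuse
  rule 3: no change — solihuse
  rule 4 (vowel merger): solihuse → solihose
  rule 5 (vowel merger): solihose → solehose
  ⇒ Dominan solehose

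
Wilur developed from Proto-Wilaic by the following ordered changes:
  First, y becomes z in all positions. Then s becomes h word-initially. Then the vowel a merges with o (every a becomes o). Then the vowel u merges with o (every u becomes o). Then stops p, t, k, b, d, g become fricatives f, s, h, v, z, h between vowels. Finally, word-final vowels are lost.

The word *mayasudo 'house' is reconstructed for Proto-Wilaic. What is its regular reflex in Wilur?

Wilur: start from *mayasudo.
  rule 1 (unconditioned shift): mayasudo → mazasudo
  rule 2: no change — mazasudo
  rule 3 (vowel merger): mazasudo → mozosudo
  rule 4 (vowel merger): mozosudo → mozosodo
  rule 5 (intervocalic lenition): mozosodo → mozosozo
  rule 6 (apocope): mozosozo → mozosoz
  ⇒ Wilur mozosoz

mozosoz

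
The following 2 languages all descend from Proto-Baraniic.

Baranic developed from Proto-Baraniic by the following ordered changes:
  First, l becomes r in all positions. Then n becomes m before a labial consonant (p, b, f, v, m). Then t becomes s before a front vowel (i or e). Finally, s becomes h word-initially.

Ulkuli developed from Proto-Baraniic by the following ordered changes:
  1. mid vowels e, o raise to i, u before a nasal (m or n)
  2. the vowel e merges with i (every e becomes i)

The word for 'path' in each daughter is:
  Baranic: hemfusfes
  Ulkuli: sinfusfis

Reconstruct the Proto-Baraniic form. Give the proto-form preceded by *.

Position 8: Baranic has e, Ulkuli has i. Baranic preserves e here (none of its changes turn any other segment into e), so the proto-segment is *e.
Position 2: Baranic has e, Ulkuli has i. Baranic preserves e here (none of its changes turn any other segment into e), so the proto-segment is *e.
Position 1: Baranic has h, Ulkuli has s. Ulkuli preserves s here (none of its changes turn any other segment into s), so the proto-segment is *s.
Verify the candidate proto-form against each daughter:
Baranic: *senfusfes > semfusfes > hemfusfes  (by nasal place assimilation, debuccalisation)
Ulkuli: start from *senfusfes.
  rule 1 (pre-nasal raising): senfusfes → sinfusfes
  rule 2 (vowel merger): sinfusfes → sinfusfis
  ⇒ Ulkuli sinfusfis
No other proto-form is consistent with every reflex, so the reconstruction is *senfusfes.

*senfusfes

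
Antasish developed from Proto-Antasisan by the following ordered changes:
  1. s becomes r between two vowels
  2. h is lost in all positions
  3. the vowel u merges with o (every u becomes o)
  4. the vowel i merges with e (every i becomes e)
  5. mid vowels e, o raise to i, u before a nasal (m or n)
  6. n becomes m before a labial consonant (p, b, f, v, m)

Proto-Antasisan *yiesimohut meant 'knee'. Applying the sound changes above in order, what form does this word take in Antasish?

Antasish: *yiesimohut
  yiesimohut → yierimohut   [rhotacism]
  yierimohut → yierimout   [h-loss]
  yierimout → yierimoot   [vowel merger]
  yierimoot → yeeremoot   [vowel merger]
  yeeremoot → yeerimoot   [pre-nasal raising]
  yeerimoot (rule 6 does not apply)
  giving Antasish yeerimoot.

yeerimoot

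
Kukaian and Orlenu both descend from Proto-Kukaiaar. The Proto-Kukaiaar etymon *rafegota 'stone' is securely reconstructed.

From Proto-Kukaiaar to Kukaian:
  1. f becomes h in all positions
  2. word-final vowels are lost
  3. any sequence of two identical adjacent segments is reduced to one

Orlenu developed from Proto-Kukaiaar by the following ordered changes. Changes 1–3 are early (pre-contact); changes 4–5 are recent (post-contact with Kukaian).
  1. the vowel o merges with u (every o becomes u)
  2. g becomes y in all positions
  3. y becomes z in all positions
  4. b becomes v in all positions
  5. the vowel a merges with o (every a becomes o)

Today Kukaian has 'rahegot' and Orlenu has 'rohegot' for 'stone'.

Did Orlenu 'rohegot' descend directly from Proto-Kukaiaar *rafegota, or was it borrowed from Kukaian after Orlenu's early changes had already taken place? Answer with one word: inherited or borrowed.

If inherited, *rafegota would pass through all of Orlenu's changes:
Orlenu: start from *rafegota.
  rule 1 (vowel merger): rafegota → rafeguta
  rule 2 (unconditioned shift): rafeguta → rafeyuta
  rule 3 (unconditioned shift): rafeyuta → rafezuta
  rule 4: no change — rafezuta
  rule 5 (vowel merger): rafezuta → rofezuto
  ⇒ Orlenu rofezuto
If borrowed from Kukaian 'rahegot' after the early changes, it would undergo only the recent ones:
  rule 4 (unconditioned shift): no change (rahegot)
  rule 5 (vowel merger): rahegot → rohegot
  ⇒ as a loan: rohegot
Orlenu 'rohegot' matches the loan outcome 'rohegot', not the inherited 'rofezuto' — it skipped the early Orlenu changes, so it was borrowed from Kukaian.

borrowed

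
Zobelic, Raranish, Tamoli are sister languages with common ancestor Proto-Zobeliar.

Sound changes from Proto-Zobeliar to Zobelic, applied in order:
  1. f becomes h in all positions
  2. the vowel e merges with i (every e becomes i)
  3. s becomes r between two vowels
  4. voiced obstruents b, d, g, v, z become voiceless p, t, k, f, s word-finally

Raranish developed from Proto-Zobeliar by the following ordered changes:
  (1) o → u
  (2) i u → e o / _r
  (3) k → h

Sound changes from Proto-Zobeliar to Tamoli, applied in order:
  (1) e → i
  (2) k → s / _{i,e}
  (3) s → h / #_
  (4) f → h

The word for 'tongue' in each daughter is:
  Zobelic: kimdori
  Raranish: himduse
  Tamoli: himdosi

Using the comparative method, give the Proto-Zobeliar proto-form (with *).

*kimdose

Position 7: Zobelic has i, Raranish has e, Tamoli has i. Taking the neighbouring segments as reconstructed: Zobelic i could go back to *e or *i; Raranish e can only go back to *e; Tamoli i could go back to *e or *i — the one source consistent with every daughter is *e.
Position 6: Zobelic has r, Raranish has s, Tamoli has s. Raranish preserves s here (none of its changes turn any other segment into s), so the proto-segment is *s.
Position 1: Zobelic has k, Raranish has h, Tamoli has h. Taking the neighbouring segments as reconstructed: Zobelic k can only go back to *k; Raranish h could go back to *k or *h; Tamoli h could go back to *k or *f or *s or *h — the one source consistent with every daughter is *k.
This points to *kimdose. Verify forward in each daughter:
Zobelic: *kimdose
  kimdose (rule 1 does not apply)
  kimdose → kimdosi   [vowel merger]
  kimdosi → kimdori   [rhotacism]
  kimdori (rule 4 does not apply)
  giving Zobelic kimdori.
Raranish: *kimdose > kimduse > himduse  (by vowel merger, unconditioned shift)
Tamoli: *kimdose > kimdosi > simdosi > himdosi  (by vowel merger, palatalisation, debuccalisation)
*kimdose is the unique common source.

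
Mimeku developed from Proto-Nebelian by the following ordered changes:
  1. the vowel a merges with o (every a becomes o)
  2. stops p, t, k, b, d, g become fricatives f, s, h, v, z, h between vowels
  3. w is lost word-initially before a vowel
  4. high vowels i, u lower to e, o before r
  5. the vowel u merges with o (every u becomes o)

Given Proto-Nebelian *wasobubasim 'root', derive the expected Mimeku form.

Mimeku: start from *wasobubasim.
  rule 1 (vowel merger): wasobubasim → wosobubosim
  rule 2 (intervocalic lenition): wosobubosim → wosovuvosim
  rule 3 (glide loss): wosovuvosim → osovuvosim
  rule 4: no change — osovuvosim
  rule 5 (vowel merger): osovuvosim → osovovosim
  ⇒ Mimeku osovovosim

osovovosim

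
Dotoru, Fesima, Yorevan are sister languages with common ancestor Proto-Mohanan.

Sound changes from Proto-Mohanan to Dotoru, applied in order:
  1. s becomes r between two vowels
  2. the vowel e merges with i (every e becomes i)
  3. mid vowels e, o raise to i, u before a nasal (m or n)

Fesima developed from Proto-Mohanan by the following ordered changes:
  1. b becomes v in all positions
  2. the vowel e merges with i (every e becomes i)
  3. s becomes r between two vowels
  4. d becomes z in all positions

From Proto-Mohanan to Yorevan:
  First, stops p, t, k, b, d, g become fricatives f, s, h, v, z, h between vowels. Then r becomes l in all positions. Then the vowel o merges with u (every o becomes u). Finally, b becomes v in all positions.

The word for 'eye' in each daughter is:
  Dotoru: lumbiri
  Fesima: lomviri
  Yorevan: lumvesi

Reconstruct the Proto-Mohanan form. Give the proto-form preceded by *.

Position 2: Dotoru has u, Fesima has o, Yorevan has u. Fesima preserves o here (none of its changes turn any other segment into o), so the proto-segment is *o.
Position 5: Dotoru has i, Fesima has i, Yorevan has e. Yorevan preserves e here (none of its changes turn any other segment into e), so the proto-segment is *e.
Position 4: Dotoru has b, Fesima has v, Yorevan has v. Dotoru preserves b here (none of its changes turn any other segment into b), so the proto-segment is *b.
Continuing position by position gives *lombesi; check it forward:
Dotoru: start from *lombesi.
  rule 1 (rhotacism): lombesi → lomberi
  rule 2 (vowel merger): lomberi → lombiri
  rule 3 (pre-nasal raising): lombiri → lumbiri
  ⇒ Dotoru lumbiri
Fesima: start from *lombesi.
  rule 1 (unconditioned shift): lombesi → lomvesi
  rule 2 (vowel merger): lomvesi → lomvisi
  rule 3 (rhotacism): lomvisi → lomviri
  rule 4: no change — lomviri
  ⇒ Fesima lomviri
Yorevan: *lombesi > lumbesi > lumvesi  (by vowel merger, unconditioned shift)
No other proto-form is consistent with every reflex, so the reconstruction is *lombesi.

*lombesi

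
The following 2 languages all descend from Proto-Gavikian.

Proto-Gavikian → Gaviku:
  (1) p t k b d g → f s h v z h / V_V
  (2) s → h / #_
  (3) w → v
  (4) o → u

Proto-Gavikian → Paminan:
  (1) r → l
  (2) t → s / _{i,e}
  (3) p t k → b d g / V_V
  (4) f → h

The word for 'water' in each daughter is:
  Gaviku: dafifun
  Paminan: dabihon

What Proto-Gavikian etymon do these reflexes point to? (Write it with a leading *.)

Position 5: Gaviku has f, Paminan has h. Taking the neighbouring segments as reconstructed: Gaviku f could go back to *p or *f; Paminan h could go back to *f or *h — the one source consistent with every daughter is *f.
Position 3: Gaviku has f, Paminan has b. Taking the neighbouring segments as reconstructed: Gaviku f could go back to *p or *f; Paminan b could go back to *p or *b — the one source consistent with every daughter is *p.
Position 6: Gaviku has u, Paminan has o. Paminan preserves o here (none of its changes turn any other segment into o), so the proto-segment is *o.
Verify the candidate proto-form against each daughter:
Gaviku: start from *dapifon.
  rule 1 (intervocalic lenition): dapifon → dafifon
  rule 2: no change — dafifon
  rule 3: no change — dafifon
  rule 4 (vowel merger): dafifon → dafifun
  ⇒ Gaviku dafifun
Paminan: *dapifon
  dapifon (rule 1 does not apply)
  dapifon (rule 2 does not apply)
  dapifon → dabifon   [intervocalic voicing]
  dabifon → dabihon   [unconditioned shift]
  giving Paminan dabihon.
*dapifon is the unique common source.

*dapifon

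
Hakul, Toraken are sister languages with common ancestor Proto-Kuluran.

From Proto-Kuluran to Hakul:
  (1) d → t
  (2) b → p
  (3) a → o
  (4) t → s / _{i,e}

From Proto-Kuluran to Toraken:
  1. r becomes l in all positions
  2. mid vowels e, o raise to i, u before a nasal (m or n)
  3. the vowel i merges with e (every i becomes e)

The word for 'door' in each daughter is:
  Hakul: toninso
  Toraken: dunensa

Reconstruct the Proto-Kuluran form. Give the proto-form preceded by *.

Position 7: Hakul has o, Toraken has a. Toraken preserves a here (none of its changes turn any other segment into a), so the proto-segment is *a.
Position 1: Hakul has t, Toraken has d. Toraken preserves d here (none of its changes turn any other segment into d), so the proto-segment is *d.
This points to *doninsa. Verify forward in each daughter:
Hakul: *doninsa
  doninsa → toninsa   [unconditioned shift]
  toninsa (rule 2 does not apply)
  toninsa → toninso   [vowel merger]
  toninso (rule 4 does not apply)
  giving Hakul toninso.
Toraken: *doninsa > duninsa > dunensa  (by pre-nasal raising, vowel merger)
No other proto-form is consistent with every reflex, so the reconstruction is *doninsa.

*doninsa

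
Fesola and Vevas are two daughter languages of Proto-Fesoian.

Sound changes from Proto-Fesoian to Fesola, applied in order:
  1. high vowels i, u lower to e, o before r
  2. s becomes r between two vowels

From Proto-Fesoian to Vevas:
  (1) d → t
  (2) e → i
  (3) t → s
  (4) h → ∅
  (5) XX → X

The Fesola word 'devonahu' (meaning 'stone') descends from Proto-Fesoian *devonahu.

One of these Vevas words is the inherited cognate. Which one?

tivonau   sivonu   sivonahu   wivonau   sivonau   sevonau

Vevas: *devonahu > tevonahu > tivonahu > sivonahu > sivonau  (by unconditioned shift, vowel merger, unconditioned shift, h-loss)
Only 'sivonau' matches the regular Vevas development of *devonahu.

sivonau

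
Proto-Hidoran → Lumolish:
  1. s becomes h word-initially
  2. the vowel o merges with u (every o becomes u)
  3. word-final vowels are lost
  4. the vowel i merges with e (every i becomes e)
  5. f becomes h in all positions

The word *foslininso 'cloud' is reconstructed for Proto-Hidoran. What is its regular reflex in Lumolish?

Lumolish: *foslininso > fuslininsu > fuslinins > fuslenens > huslenens  (by vowel merger, apocope, vowel merger, unconditioned shift)

huslenens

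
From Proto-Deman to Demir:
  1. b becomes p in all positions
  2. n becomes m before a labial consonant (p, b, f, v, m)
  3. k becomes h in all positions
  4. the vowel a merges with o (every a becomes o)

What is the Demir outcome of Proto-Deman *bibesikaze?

pipesihoze

Demir: *bibesikaze > pipesikaze > pipesihaze > pipesihoze  (by unconditioned shift, unconditioned shift, vowel merger)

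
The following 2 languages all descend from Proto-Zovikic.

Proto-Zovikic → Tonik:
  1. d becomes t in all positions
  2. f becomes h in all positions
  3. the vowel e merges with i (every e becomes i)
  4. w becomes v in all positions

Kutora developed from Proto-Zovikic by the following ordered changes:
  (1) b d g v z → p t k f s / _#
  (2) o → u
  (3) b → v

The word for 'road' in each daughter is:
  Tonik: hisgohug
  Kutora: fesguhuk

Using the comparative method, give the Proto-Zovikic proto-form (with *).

*fesgohug

Position 2: Tonik has i, Kutora has e. Kutora preserves e here (none of its changes turn any other segment into e), so the proto-segment is *e.
Position 1: Tonik has h, Kutora has f. Taking the neighbouring segments as reconstructed: Tonik h could go back to *f or *h; Kutora f can only go back to *f — the one source consistent with every daughter is *f.
Position 5: Tonik has o, Kutora has u. Tonik preserves o here (none of its changes turn any other segment into o), so the proto-segment is *o.
Continuing position by position gives *fesgohug; check it forward:
Tonik: start from *fesgohug.
  rule 1: no change — fesgohug
  rule 2 (unconditioned shift): fesgohug → hesgohug
  rule 3 (vowel merger): hesgohug → hisgohug
  rule 4: no change — hisgohug
  ⇒ Tonik hisgohug
Kutora: *fesgohug
  fesgohug → fesgohuk   [final devoicing]
  fesgohuk → fesguhuk   [vowel merger]
  fesguhuk (rule 3 does not apply)
  giving Kutora fesguhuk.
No other proto-form is consistent with every reflex, so the reconstruction is *fesgohug.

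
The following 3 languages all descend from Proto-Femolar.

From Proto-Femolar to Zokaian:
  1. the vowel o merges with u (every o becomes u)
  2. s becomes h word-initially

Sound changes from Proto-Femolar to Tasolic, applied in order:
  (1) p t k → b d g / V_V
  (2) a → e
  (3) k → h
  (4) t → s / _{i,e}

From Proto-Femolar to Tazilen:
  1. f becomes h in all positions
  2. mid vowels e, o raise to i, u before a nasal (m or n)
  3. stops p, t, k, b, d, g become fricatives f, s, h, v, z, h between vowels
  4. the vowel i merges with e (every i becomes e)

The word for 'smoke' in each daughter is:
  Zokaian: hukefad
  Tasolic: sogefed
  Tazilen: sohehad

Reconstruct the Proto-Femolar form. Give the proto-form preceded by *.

Position 5: Zokaian has f, Tasolic has f, Tazilen has h. Zokaian preserves f here (none of its changes turn any other segment into f), so the proto-segment is *f.
Position 1: Zokaian has h, Tasolic has s, Tazilen has s. Taking the neighbouring segments as reconstructed: Zokaian h could go back to *s or *h; Tasolic s can only go back to *s; Tazilen s can only go back to *s — the one source consistent with every daughter is *s.
This points to *sokefad. Verify forward in each daughter:
Zokaian: *sokefad
  sokefad → sukefad   [vowel merger]
  sukefad → hukefad   [debuccalisation]
  giving Zokaian hukefad.
Tasolic: *sokefad > sogefad > sogefed  (by intervocalic voicing, vowel merger)
Tazilen: *sokefad
  sokefad → sokehad   [unconditioned shift]
  sokehad (rule 2 does not apply)
  sokehad → sohehad   [intervocalic lenition]
  sohehad (rule 4 does not apply)
  giving Tazilen sohehad.
*sokefad is the unique common source.

*sokefad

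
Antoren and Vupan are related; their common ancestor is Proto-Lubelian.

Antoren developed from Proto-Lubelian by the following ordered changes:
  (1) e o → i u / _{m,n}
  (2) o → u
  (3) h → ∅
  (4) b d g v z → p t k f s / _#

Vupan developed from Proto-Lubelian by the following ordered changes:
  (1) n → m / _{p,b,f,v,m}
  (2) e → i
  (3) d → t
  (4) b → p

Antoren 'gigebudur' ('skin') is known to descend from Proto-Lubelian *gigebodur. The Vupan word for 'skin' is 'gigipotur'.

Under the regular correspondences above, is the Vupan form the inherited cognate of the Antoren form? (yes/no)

yes

Derive the expected Vupan reflex of *gigebodur:
Vupan: *gigebodur > gigibodur > gigibotur > gigipotur  (by vowel merger, unconditioned shift, unconditioned shift)
Vupan 'gigipotur' matches the regular reflex exactly, so the pair is cognate.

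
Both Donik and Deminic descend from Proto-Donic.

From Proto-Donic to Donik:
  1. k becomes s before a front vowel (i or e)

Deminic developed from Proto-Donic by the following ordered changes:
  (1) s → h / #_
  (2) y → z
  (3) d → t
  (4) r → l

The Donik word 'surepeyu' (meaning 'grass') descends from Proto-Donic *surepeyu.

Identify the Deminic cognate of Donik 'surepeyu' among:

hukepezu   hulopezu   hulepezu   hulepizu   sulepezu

hulepezu

Deminic: start from *surepeyu.
  rule 1 (debuccalisation): surepeyu → hurepeyu
  rule 2 (unconditioned shift): hurepeyu → hurepezu
  rule 3: no change — hurepezu
  rule 4 (unconditioned shift): hurepezu → hulepezu
  ⇒ Deminic hulepezu
Among the options, 'hulepezu' alone shows every Deminic change applied in order.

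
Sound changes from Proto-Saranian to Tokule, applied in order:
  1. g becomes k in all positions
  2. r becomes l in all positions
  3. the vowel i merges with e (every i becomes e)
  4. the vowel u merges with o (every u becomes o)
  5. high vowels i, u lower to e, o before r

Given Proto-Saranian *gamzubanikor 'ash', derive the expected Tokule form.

Tokule: *gamzubanikor > kamzubanikor > kamzubanikol > kamzubanekol > kamzobanekol  (by unconditioned shift, unconditioned shift, vowel merger, vowel merger)

kamzobanekol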